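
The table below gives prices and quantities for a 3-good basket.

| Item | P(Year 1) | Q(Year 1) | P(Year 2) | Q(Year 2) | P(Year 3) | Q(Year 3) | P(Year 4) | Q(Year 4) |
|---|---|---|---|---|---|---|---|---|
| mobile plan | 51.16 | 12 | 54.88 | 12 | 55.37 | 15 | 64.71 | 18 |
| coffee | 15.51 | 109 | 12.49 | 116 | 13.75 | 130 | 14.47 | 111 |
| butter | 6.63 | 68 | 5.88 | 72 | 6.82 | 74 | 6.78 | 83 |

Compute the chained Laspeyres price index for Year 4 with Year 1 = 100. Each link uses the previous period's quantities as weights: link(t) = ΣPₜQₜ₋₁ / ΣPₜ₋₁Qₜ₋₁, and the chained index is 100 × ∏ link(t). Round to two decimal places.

102.50

Link Year 1→Year 2:
ΣP(Year 2)Q(Year 1) = 54.88×12 + 12.49×109 + 5.88×68 = 658.56 + 1361.41 + 399.84 = 2419.81
ΣP(Year 1)Q(Year 1) = 51.16×12 + 15.51×109 + 6.63×68 = 613.92 + 1690.59 + 450.84 = 2755.35
link = 2419.81/2755.35 = 0.878222
Link Year 2→Year 3:
ΣP(Year 3)Q(Year 2) = 55.37×12 + 13.75×116 + 6.82×72 = 664.44 + 1595 + 491.04 = 2750.48
ΣP(Year 2)Q(Year 2) = 54.88×12 + 12.49×116 + 5.88×72 = 658.56 + 1448.84 + 423.36 = 2530.76
link = 2750.48/2530.76 = 1.086820
Link Year 3→Year 4:
ΣP(Year 4)Q(Year 3) = 64.71×15 + 14.47×130 + 6.78×74 = 970.65 + 1881.1 + 501.72 = 3353.47
ΣP(Year 3)Q(Year 3) = 55.37×15 + 13.75×130 + 6.82×74 = 830.55 + 1787.5 + 504.68 = 3122.73
link = 3353.47/3122.73 = 1.073890
Chained index = 100 × 0.878222 × 1.086820 × 1.073890 = 102.4996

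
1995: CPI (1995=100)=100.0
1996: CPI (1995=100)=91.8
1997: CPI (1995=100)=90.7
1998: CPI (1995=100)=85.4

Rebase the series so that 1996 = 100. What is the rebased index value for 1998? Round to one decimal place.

Rebased(1998) = 85.4 / 91.8 × 100 = 93.0283

93.0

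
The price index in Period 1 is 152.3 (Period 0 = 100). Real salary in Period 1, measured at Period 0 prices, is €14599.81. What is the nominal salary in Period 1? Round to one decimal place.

Nominal = Real × (Index/100) = 14599.81 × (152.3/100)
        = 14599.81 × 1.523 = 22235.5106

22235.5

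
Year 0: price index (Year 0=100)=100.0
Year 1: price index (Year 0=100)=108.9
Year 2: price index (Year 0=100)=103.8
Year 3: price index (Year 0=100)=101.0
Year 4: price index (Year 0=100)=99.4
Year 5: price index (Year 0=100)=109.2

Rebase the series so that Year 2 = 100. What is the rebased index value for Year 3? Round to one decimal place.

97.3

Rebased(Year 3) = 101.0 / 103.8 × 100 = 97.3025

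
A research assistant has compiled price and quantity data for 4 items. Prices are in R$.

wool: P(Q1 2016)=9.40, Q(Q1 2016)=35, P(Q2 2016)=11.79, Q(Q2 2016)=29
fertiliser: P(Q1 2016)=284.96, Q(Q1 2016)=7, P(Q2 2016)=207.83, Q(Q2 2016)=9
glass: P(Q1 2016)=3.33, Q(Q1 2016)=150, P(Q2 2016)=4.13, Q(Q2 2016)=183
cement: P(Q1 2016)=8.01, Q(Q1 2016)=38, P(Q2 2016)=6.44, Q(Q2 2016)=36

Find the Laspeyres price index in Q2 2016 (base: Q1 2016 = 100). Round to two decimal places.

Laspeyres price index uses base-period quantities as weights.
ΣP(Q2 2016)·Q(Q1 2016) = 11.79×35 + 207.83×7 + 4.13×150 + 6.44×38 = 412.65 + 1454.81 + 619.5 + 244.72 = 2731.68
ΣP(Q1 2016)·Q(Q1 2016) = 9.40×35 + 284.96×7 + 3.33×150 + 8.01×38 = 329 + 1994.72 + 499.5 + 304.38 = 3127.6
Index = 2731.68 / 3127.6 × 100 = 87.3411

87.34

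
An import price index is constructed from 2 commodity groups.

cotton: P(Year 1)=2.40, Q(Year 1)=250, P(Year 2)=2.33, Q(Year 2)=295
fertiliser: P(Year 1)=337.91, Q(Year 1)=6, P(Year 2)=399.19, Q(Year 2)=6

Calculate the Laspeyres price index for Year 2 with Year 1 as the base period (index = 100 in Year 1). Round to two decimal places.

113.33

Laspeyres price index uses base-period quantities as weights.
ΣP(Year 2)·Q(Year 1) = 2.33×250 + 399.19×6 = 582.5 + 2395.14 = 2977.64
ΣP(Year 1)·Q(Year 1) = 2.40×250 + 337.91×6 = 600 + 2027.46 = 2627.46
Index = 2977.64 / 2627.46 × 100 = 113.3277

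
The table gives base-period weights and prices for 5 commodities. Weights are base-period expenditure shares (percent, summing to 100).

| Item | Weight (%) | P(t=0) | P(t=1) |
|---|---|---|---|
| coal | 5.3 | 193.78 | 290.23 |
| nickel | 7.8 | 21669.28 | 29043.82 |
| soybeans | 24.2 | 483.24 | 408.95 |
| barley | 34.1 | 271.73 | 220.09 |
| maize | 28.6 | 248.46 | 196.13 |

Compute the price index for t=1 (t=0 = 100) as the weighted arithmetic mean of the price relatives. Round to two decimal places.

89.07

coal: 5.3 × (290.23/193.78) = 5.3 × 1.497729 = 7.9380
nickel: 7.8 × (29043.82/21669.28) = 7.8 × 1.340322 = 10.4545
soybeans: 24.2 × (408.95/483.24) = 24.2 × 0.846267 = 20.4797
barley: 34.1 × (220.09/271.73) = 34.1 × 0.809958 = 27.6196
maize: 28.6 × (196.13/248.46) = 28.6 × 0.789383 = 22.5763
Index = Σ wᵢ·(p₁ᵢ/p₀ᵢ) = 7.9380 + 10.4545 + 20.4797 + 27.6196 + 22.5763 = 89.0681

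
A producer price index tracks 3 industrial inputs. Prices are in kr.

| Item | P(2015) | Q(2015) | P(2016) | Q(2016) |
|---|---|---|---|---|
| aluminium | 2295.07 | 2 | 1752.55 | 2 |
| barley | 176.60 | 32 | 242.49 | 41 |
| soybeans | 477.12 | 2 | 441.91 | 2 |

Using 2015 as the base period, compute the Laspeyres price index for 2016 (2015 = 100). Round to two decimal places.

108.51

Laspeyres price index uses base-period quantities as weights.
ΣP(2016)·Q(2015) = 1752.55×2 + 242.49×32 + 441.91×2 = 3505.1 + 7759.68 + 883.82 = 12148.6
ΣP(2015)·Q(2015) = 2295.07×2 + 176.60×32 + 477.12×2 = 4590.14 + 5651.2 + 954.24 = 11195.58
Index = 12148.6 / 11195.58 × 100 = 108.5125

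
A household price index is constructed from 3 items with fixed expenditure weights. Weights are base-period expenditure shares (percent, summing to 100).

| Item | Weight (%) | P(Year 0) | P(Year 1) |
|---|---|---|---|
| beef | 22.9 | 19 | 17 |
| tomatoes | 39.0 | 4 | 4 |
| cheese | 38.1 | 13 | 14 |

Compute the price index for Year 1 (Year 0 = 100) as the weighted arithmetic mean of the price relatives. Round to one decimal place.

beef: 22.9 × (17/19) = 22.9 × 0.894737 = 20.4895
tomatoes: 39.0 × (4/4) = 39.0 × 1.000000 = 39.0000
cheese: 38.1 × (14/13) = 38.1 × 1.076923 = 41.0308
Index = Σ wᵢ·(p₁ᵢ/p₀ᵢ) = 20.4895 + 39.0000 + 41.0308 = 100.5202

100.5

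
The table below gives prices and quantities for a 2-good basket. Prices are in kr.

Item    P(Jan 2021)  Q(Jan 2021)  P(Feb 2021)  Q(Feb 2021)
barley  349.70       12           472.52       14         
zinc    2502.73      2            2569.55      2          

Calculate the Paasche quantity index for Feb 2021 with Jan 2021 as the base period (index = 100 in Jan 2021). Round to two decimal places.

108.74

Paasche quantity index uses current-period prices as weights.
ΣP(Feb 2021)·Q(Feb 2021) = 472.52×14 + 2569.55×2 = 6615.28 + 5139.1 = 11754.38
ΣP(Feb 2021)·Q(Jan 2021) = 472.52×12 + 2569.55×2 = 5670.24 + 5139.1 = 10809.34
Index = 11754.38 / 10809.34 × 100 = 108.7428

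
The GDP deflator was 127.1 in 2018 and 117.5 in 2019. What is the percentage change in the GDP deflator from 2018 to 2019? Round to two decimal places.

-7.55%

Change = (117.5 − 127.1) / 127.1 × 100
       = -9.6 / 127.1 × 100 = -7.5531%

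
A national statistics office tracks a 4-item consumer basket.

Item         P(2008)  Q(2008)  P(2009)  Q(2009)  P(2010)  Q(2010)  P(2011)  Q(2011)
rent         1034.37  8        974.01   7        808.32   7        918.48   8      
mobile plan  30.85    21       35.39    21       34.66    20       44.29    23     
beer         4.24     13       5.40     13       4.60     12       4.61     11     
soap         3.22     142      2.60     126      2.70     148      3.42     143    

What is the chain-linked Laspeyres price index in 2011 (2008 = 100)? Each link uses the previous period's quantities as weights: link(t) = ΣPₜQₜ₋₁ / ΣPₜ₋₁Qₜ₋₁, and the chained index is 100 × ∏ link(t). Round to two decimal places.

93.86

Link 2008→2009:
ΣP(2009)Q(2008) = 974.01×8 + 35.39×21 + 5.40×13 + 2.60×142 = 7792.08 + 743.19 + 70.2 + 369.2 = 8974.67
ΣP(2008)Q(2008) = 1034.37×8 + 30.85×21 + 4.24×13 + 3.22×142 = 8274.96 + 647.85 + 55.12 + 457.24 = 9435.17
link = 8974.67/9435.17 = 0.951193
Link 2009→2010:
ΣP(2010)Q(2009) = 808.32×7 + 34.66×21 + 4.60×13 + 2.70×126 = 5658.24 + 727.86 + 59.8 + 340.2 = 6786.1
ΣP(2009)Q(2009) = 974.01×7 + 35.39×21 + 5.40×13 + 2.60×126 = 6818.07 + 743.19 + 70.2 + 327.6 = 7959.06
link = 6786.1/7959.06 = 0.852626
Link 2010→2011:
ΣP(2011)Q(2010) = 918.48×7 + 44.29×20 + 4.61×12 + 3.42×148 = 6429.36 + 885.8 + 55.32 + 506.16 = 7876.64
ΣP(2010)Q(2010) = 808.32×7 + 34.66×20 + 4.60×12 + 2.70×148 = 5658.24 + 693.2 + 55.2 + 399.6 = 6806.24
link = 7876.64/6806.24 = 1.157267
Chained index = 100 × 0.951193 × 0.852626 × 1.157267 = 93.8558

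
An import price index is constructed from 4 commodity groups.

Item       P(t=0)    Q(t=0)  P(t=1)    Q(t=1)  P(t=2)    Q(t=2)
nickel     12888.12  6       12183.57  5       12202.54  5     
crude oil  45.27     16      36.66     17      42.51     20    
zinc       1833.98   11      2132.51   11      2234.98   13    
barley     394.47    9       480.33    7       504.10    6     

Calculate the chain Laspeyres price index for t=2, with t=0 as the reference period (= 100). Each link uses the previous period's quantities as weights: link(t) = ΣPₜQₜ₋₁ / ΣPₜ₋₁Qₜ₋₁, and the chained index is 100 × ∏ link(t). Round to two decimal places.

101.38

Link t=0→t=1:
ΣP(t=1)Q(t=0) = 12183.57×6 + 36.66×16 + 2132.51×11 + 480.33×9 = 73101.42 + 586.56 + 23457.61 + 4322.97 = 101468.56
ΣP(t=0)Q(t=0) = 12888.12×6 + 45.27×16 + 1833.98×11 + 394.47×9 = 77328.72 + 724.32 + 20173.78 + 3550.23 = 101777.05
link = 101468.56/101777.05 = 0.996969
Link t=1→t=2:
ΣP(t=2)Q(t=1) = 12202.54×5 + 42.51×17 + 2234.98×11 + 504.10×7 = 61012.7 + 722.67 + 24584.78 + 3528.7 = 89848.85
ΣP(t=1)Q(t=1) = 12183.57×5 + 36.66×17 + 2132.51×11 + 480.33×7 = 60917.85 + 623.22 + 23457.61 + 3362.31 = 88360.99
link = 89848.85/88360.99 = 1.016838
Chained index = 100 × 0.996969 × 1.016838 = 101.3756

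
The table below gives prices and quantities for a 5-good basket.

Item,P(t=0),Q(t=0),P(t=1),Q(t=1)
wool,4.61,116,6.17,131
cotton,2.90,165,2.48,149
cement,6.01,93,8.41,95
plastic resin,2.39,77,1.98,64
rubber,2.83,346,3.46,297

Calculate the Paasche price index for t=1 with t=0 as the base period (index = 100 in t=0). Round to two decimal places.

120.41

Paasche price index uses current-period quantities as weights.
ΣP(t=1)·Q(t=1) = 6.17×131 + 2.48×149 + 8.41×95 + 1.98×64 + 3.46×297 = 808.27 + 369.52 + 798.95 + 126.72 + 1027.62 = 3131.08
ΣP(t=0)·Q(t=1) = 4.61×131 + 2.90×149 + 6.01×95 + 2.39×64 + 2.83×297 = 603.91 + 432.1 + 570.95 + 152.96 + 840.51 = 2600.43
Index = 3131.08 / 2600.43 × 100 = 120.4062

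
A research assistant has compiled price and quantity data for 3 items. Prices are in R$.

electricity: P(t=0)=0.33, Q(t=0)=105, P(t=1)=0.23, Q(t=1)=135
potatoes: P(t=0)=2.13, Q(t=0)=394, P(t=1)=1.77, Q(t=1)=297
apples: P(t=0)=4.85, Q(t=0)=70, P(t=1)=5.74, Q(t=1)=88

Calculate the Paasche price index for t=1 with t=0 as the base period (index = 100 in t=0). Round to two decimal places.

Paasche price index uses current-period quantities as weights.
ΣP(t=1)·Q(t=1) = 0.23×135 + 1.77×297 + 5.74×88 = 31.05 + 525.69 + 505.12 = 1061.86
ΣP(t=0)·Q(t=1) = 0.33×135 + 2.13×297 + 4.85×88 = 44.55 + 632.61 + 426.8 = 1103.96
Index = 1061.86 / 1103.96 × 100 = 96.1865

96.19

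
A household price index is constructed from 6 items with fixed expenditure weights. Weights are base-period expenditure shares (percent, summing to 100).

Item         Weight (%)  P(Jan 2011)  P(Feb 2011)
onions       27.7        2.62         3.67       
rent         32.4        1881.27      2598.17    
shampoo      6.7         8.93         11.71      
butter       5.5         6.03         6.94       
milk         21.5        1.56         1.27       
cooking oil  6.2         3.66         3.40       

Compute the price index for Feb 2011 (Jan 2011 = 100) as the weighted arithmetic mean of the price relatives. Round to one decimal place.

onions: 27.7 × (3.67/2.62) = 27.7 × 1.400763 = 38.8011
rent: 32.4 × (2598.17/1881.27) = 32.4 × 1.381072 = 44.7467
shampoo: 6.7 × (11.71/8.93) = 6.7 × 1.311310 = 8.7858
butter: 5.5 × (6.94/6.03) = 5.5 × 1.150912 = 6.3300
milk: 21.5 × (1.27/1.56) = 21.5 × 0.814103 = 17.5032
cooking oil: 6.2 × (3.40/3.66) = 6.2 × 0.928962 = 5.7596
Index = Σ wᵢ·(p₁ᵢ/p₀ᵢ) = 38.8011 + 44.7467 + 8.7858 + 6.3300 + 17.5032 + 5.7596 = 121.9265

121.9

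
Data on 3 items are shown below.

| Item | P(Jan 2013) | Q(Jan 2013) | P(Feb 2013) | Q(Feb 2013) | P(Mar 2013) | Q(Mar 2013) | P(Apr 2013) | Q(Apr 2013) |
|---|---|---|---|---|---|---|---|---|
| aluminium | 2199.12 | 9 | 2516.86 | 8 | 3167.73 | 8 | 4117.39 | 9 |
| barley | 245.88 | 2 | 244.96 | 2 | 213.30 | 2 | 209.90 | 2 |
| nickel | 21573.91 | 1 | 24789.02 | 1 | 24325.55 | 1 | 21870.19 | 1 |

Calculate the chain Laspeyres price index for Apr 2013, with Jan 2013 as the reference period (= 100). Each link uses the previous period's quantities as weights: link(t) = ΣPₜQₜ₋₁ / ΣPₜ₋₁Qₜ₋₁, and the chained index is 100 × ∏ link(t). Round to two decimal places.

Link Jan 2013→Feb 2013:
ΣP(Feb 2013)Q(Jan 2013) = 2516.86×9 + 244.96×2 + 24789.02×1 = 22651.74 + 489.92 + 24789.02 = 47930.68
ΣP(Jan 2013)Q(Jan 2013) = 2199.12×9 + 245.88×2 + 21573.91×1 = 19792.08 + 491.76 + 21573.91 = 41857.75
link = 47930.68/41857.75 = 1.145085
Link Feb 2013→Mar 2013:
ΣP(Mar 2013)Q(Feb 2013) = 3167.73×8 + 213.30×2 + 24325.55×1 = 25341.84 + 426.6 + 24325.55 = 50093.99
ΣP(Feb 2013)Q(Feb 2013) = 2516.86×8 + 244.96×2 + 24789.02×1 = 20134.88 + 489.92 + 24789.02 = 45413.82
link = 50093.99/45413.82 = 1.103056
Link Mar 2013→Apr 2013:
ΣP(Apr 2013)Q(Mar 2013) = 4117.39×8 + 209.90×2 + 21870.19×1 = 32939.12 + 419.8 + 21870.19 = 55229.11
ΣP(Mar 2013)Q(Mar 2013) = 3167.73×8 + 213.30×2 + 24325.55×1 = 25341.84 + 426.6 + 24325.55 = 50093.99
link = 55229.11/50093.99 = 1.102510
Chained index = 100 × 1.145085 × 1.103056 × 1.102510 = 139.2572

139.26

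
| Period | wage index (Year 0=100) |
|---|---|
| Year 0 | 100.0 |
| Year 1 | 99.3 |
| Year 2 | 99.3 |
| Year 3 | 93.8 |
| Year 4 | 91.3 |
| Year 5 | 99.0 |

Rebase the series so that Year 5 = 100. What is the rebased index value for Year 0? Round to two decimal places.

101.01

Rebased(Year 0) = 100.0 / 99.0 × 100 = 101.0101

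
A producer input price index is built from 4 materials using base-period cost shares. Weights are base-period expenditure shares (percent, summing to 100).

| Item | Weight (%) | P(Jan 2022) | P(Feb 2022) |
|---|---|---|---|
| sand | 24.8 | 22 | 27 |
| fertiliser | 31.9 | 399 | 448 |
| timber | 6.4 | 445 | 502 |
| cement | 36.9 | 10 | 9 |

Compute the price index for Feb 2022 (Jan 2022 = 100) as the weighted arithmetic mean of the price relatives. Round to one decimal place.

sand: 24.8 × (27/22) = 24.8 × 1.227273 = 30.4364
fertiliser: 31.9 × (448/399) = 31.9 × 1.122807 = 35.8175
timber: 6.4 × (502/445) = 6.4 × 1.128090 = 7.2198
cement: 36.9 × (9/10) = 36.9 × 0.900000 = 33.2100
Index = Σ wᵢ·(p₁ᵢ/p₀ᵢ) = 30.4364 + 35.8175 + 7.2198 + 33.2100 = 106.6837

106.7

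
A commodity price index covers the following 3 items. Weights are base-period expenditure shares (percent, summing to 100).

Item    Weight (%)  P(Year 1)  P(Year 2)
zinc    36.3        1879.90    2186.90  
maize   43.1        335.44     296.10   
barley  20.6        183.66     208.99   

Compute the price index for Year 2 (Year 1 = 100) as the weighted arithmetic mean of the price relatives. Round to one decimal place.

103.7

zinc: 36.3 × (2186.90/1879.90) = 36.3 × 1.163307 = 42.2280
maize: 43.1 × (296.10/335.44) = 43.1 × 0.882721 = 38.0453
barley: 20.6 × (208.99/183.66) = 20.6 × 1.137918 = 23.4411
Index = Σ wᵢ·(p₁ᵢ/p₀ᵢ) = 42.2280 + 38.0453 + 23.4411 = 103.7144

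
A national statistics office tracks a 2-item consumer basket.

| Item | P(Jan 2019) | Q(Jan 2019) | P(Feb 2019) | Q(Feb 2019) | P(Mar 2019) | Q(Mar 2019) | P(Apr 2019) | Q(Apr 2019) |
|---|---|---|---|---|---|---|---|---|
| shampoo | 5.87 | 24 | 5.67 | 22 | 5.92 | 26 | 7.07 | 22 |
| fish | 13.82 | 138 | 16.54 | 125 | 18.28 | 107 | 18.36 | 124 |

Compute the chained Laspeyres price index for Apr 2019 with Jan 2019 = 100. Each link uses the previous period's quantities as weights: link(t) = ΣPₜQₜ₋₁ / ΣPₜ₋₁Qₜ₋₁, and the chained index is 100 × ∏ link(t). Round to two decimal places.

132.48

Link Jan 2019→Feb 2019:
ΣP(Feb 2019)Q(Jan 2019) = 5.67×24 + 16.54×138 = 136.08 + 2282.52 = 2418.6
ΣP(Jan 2019)Q(Jan 2019) = 5.87×24 + 13.82×138 = 140.88 + 1907.16 = 2048.04
link = 2418.6/2048.04 = 1.180934
Link Feb 2019→Mar 2019:
ΣP(Mar 2019)Q(Feb 2019) = 5.92×22 + 18.28×125 = 130.24 + 2285 = 2415.24
ΣP(Feb 2019)Q(Feb 2019) = 5.67×22 + 16.54×125 = 124.74 + 2067.5 = 2192.24
link = 2415.24/2192.24 = 1.101722
Link Mar 2019→Apr 2019:
ΣP(Apr 2019)Q(Mar 2019) = 7.07×26 + 18.36×107 = 183.82 + 1964.52 = 2148.34
ΣP(Mar 2019)Q(Mar 2019) = 5.92×26 + 18.28×107 = 153.92 + 1955.96 = 2109.88
link = 2148.34/2109.88 = 1.018229
Chained index = 100 × 1.180934 × 1.101722 × 1.018229 = 132.4778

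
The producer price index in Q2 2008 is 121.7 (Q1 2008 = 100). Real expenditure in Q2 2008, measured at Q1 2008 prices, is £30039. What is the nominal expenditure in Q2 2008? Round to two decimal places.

36557.46

Nominal = Real × (Index/100) = 30039 × (121.7/100)
        = 30039 × 1.217 = 36557.4630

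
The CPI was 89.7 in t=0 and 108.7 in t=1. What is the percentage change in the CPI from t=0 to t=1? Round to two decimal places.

Change = (108.7 − 89.7) / 89.7 × 100
       = 19.0 / 89.7 × 100 = 21.1817%

21.18%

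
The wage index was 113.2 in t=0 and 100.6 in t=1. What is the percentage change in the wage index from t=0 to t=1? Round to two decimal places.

-11.13%

Change = (100.6 − 113.2) / 113.2 × 100
       = -12.6 / 113.2 × 100 = -11.1307%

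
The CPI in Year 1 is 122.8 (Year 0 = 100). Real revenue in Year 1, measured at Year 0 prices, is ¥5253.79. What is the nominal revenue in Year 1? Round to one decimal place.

6451.7

Nominal = Real × (Index/100) = 5253.79 × (122.8/100)
        = 5253.79 × 1.228 = 6451.6541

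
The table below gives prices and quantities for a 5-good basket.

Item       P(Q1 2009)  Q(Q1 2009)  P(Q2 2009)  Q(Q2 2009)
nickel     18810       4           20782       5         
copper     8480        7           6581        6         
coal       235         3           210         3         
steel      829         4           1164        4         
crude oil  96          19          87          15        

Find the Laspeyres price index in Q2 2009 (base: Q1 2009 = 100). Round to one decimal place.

Laspeyres price index uses base-period quantities as weights.
ΣP(Q2 2009)·Q(Q1 2009) = 20782×4 + 6581×7 + 210×3 + 1164×4 + 87×19 = 83128 + 46067 + 630 + 4656 + 1653 = 136134
ΣP(Q1 2009)·Q(Q1 2009) = 18810×4 + 8480×7 + 235×3 + 829×4 + 96×19 = 75240 + 59360 + 705 + 3316 + 1824 = 140445
Index = 136134 / 140445 × 100 = 96.9305

96.9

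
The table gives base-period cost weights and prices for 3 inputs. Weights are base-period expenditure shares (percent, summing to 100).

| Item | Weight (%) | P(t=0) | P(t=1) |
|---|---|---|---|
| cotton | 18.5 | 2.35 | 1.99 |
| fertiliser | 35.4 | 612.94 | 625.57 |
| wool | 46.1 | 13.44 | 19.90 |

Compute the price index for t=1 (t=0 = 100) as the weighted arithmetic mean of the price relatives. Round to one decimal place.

120.1

cotton: 18.5 × (1.99/2.35) = 18.5 × 0.846809 = 15.6660
fertiliser: 35.4 × (625.57/612.94) = 35.4 × 1.020606 = 36.1294
wool: 46.1 × (19.90/13.44) = 46.1 × 1.480655 = 68.2582
Index = Σ wᵢ·(p₁ᵢ/p₀ᵢ) = 15.6660 + 36.1294 + 68.2582 = 120.0536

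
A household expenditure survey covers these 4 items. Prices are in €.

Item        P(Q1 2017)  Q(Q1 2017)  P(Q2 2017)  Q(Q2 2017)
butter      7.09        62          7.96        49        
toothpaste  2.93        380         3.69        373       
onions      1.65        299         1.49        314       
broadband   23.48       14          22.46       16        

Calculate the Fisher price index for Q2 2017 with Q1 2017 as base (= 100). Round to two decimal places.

Laspeyres component (base-period weights):
ΣP(Q2 2017)Q(Q1 2017) = 7.96×62 + 3.69×380 + 1.49×299 + 22.46×14 = 493.52 + 1402.2 + 445.51 + 314.44 = 2655.67
ΣP(Q1 2017)Q(Q1 2017) = 7.09×62 + 2.93×380 + 1.65×299 + 23.48×14 = 439.58 + 1113.4 + 493.35 + 328.72 = 2375.05
L = 2655.67 / 2375.05 × 100 = 111.8153
Paasche component (current-period weights):
ΣP(Q2 2017)Q(Q2 2017) = 7.96×49 + 3.69×373 + 1.49×314 + 22.46×16 = 390.04 + 1376.37 + 467.86 + 359.36 = 2593.63
ΣP(Q1 2017)Q(Q2 2017) = 7.09×49 + 2.93×373 + 1.65×314 + 23.48×16 = 347.41 + 1092.89 + 518.1 + 375.68 = 2334.08
P = 2593.63 / 2334.08 × 100 = 111.1200
Fisher = √(L × P) = √(111.8153 × 111.1200) = 111.4671

111.47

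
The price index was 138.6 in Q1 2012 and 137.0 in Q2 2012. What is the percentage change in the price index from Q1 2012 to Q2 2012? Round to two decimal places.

-1.15%

Change = (137.0 − 138.6) / 138.6 × 100
       = -1.6 / 138.6 × 100 = -1.1544%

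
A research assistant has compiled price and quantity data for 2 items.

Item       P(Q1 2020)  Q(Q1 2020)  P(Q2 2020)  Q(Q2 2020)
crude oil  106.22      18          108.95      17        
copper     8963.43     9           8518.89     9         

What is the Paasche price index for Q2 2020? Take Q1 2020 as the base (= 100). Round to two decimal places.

Paasche price index uses current-period quantities as weights.
ΣP(Q2 2020)·Q(Q2 2020) = 108.95×17 + 8518.89×9 = 1852.15 + 76670.01 = 78522.16
ΣP(Q1 2020)·Q(Q2 2020) = 106.22×17 + 8963.43×9 = 1805.74 + 80670.87 = 82476.61
Index = 78522.16 / 82476.61 × 100 = 95.2054

95.21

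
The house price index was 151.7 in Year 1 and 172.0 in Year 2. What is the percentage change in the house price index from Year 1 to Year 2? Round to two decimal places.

Change = (172.0 − 151.7) / 151.7 × 100
       = 20.3 / 151.7 × 100 = 13.3817%

13.38%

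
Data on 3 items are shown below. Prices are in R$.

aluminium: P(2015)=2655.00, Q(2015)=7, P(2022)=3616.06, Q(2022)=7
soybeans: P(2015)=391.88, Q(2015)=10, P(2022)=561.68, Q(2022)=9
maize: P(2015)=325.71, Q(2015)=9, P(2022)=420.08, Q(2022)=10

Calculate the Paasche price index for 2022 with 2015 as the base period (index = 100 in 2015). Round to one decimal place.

136.3

Paasche price index uses current-period quantities as weights.
ΣP(2022)·Q(2022) = 3616.06×7 + 561.68×9 + 420.08×10 = 25312.42 + 5055.12 + 4200.8 = 34568.34
ΣP(2015)·Q(2022) = 2655.00×7 + 391.88×9 + 325.71×10 = 18585 + 3526.92 + 3257.1 = 25369.02
Index = 34568.34 / 25369.02 × 100 = 136.2620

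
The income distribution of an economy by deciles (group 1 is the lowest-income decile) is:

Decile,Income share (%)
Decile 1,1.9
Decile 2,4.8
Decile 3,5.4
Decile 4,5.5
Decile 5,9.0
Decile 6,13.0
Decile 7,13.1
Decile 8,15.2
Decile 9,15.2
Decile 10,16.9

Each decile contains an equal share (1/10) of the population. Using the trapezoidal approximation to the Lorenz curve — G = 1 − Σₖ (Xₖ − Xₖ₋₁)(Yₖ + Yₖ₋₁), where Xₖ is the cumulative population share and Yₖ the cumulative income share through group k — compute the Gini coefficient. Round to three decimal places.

Cumulative income shares Yₖ: 0.0190, 0.0670, 0.1210, 0.1760, 0.2660, 0.3960, 0.5270, 0.6790, 0.8310, 1.0000
Σ (Xₖ−Xₖ₋₁)(Yₖ+Yₖ₋₁) = (1/10)(0.0190+0.0000) + (1/10)(0.0670+0.0190) + (1/10)(0.1210+0.0670) + (1/10)(0.1760+0.1210) + (1/10)(0.2660+0.1760) + (1/10)(0.3960+0.2660) + (1/10)(0.5270+0.3960) + (1/10)(0.6790+0.5270) + (1/10)(0.8310+0.6790) + (1/10)(1.0000+0.8310)
  = 0.0019 + 0.0086 + 0.0188 + 0.0297 + 0.0442 + 0.0662 + 0.0923 + 0.1206 + 0.1510 + 0.1831 = 0.7164
G = 1 − 0.7164 = 0.2836

0.284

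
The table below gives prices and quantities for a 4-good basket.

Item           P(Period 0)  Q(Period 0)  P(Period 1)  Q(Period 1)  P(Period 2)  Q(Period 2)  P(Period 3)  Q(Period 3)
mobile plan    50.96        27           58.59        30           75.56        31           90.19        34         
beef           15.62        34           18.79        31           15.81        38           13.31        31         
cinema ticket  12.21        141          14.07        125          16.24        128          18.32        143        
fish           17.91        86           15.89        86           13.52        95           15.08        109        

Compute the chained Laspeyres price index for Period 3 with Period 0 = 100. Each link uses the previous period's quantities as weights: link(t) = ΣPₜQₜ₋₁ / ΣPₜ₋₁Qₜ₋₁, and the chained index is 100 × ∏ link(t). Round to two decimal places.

131.71

Link Period 0→Period 1:
ΣP(Period 1)Q(Period 0) = 58.59×27 + 18.79×34 + 14.07×141 + 15.89×86 = 1581.93 + 638.86 + 1983.87 + 1366.54 = 5571.2
ΣP(Period 0)Q(Period 0) = 50.96×27 + 15.62×34 + 12.21×141 + 17.91×86 = 1375.92 + 531.08 + 1721.61 + 1540.26 = 5168.87
link = 5571.2/5168.87 = 1.077837
Link Period 1→Period 2:
ΣP(Period 2)Q(Period 1) = 75.56×30 + 15.81×31 + 16.24×125 + 13.52×86 = 2266.8 + 490.11 + 2030 + 1162.72 = 5949.63
ΣP(Period 1)Q(Period 1) = 58.59×30 + 18.79×31 + 14.07×125 + 15.89×86 = 1757.7 + 582.49 + 1758.75 + 1366.54 = 5465.48
link = 5949.63/5465.48 = 1.088583
Link Period 2→Period 3:
ΣP(Period 3)Q(Period 2) = 90.19×31 + 13.31×38 + 18.32×128 + 15.08×95 = 2795.89 + 505.78 + 2344.96 + 1432.6 = 7079.23
ΣP(Period 2)Q(Period 2) = 75.56×31 + 15.81×38 + 16.24×128 + 13.52×95 = 2342.36 + 600.78 + 2078.72 + 1284.4 = 6306.26
link = 7079.23/6306.26 = 1.122572
Chained index = 100 × 1.077837 × 1.088583 × 1.122572 = 131.7131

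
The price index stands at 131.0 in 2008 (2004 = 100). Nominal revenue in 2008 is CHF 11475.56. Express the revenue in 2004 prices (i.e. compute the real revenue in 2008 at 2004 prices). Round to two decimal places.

8759.97

Real = Nominal ÷ (Index/100) = 11475.56 ÷ (131.0/100)
     = 11475.56 ÷ 1.310 = 8759.9695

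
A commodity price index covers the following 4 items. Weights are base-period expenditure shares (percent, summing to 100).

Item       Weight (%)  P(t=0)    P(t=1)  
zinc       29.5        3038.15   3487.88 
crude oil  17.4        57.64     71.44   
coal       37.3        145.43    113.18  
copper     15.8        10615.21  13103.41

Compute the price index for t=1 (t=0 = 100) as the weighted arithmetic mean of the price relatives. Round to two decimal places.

zinc: 29.5 × (3487.88/3038.15) = 29.5 × 1.148028 = 33.8668
crude oil: 17.4 × (71.44/57.64) = 17.4 × 1.239417 = 21.5659
coal: 37.3 × (113.18/145.43) = 37.3 × 0.778244 = 29.0285
copper: 15.8 × (13103.41/10615.21) = 15.8 × 1.234400 = 19.5035
Index = Σ wᵢ·(p₁ᵢ/p₀ᵢ) = 33.8668 + 21.5659 + 29.0285 + 19.5035 = 103.9647

103.96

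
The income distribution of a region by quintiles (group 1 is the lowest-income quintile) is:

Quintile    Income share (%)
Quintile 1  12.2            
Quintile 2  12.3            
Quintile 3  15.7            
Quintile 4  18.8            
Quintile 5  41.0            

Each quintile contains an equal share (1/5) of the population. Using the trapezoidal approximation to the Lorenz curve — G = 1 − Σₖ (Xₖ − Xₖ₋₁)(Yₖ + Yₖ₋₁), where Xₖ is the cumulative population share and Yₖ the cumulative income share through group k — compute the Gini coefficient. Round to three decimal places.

Cumulative income shares Yₖ: 0.1220, 0.2450, 0.4020, 0.5900, 1.0000
Σ (Xₖ−Xₖ₋₁)(Yₖ+Yₖ₋₁) = (1/5)(0.1220+0.0000) + (1/5)(0.2450+0.1220) + (1/5)(0.4020+0.2450) + (1/5)(0.5900+0.4020) + (1/5)(1.0000+0.5900)
  = 0.0244 + 0.0734 + 0.1294 + 0.1984 + 0.3180 = 0.7436
G = 1 − 0.7436 = 0.2564

0.256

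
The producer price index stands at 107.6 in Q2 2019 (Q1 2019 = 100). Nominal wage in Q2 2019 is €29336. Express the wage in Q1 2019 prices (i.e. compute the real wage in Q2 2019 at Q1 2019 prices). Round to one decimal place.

Real = Nominal ÷ (Index/100) = 29336 ÷ (107.6/100)
     = 29336 ÷ 1.076 = 27263.9405

27263.9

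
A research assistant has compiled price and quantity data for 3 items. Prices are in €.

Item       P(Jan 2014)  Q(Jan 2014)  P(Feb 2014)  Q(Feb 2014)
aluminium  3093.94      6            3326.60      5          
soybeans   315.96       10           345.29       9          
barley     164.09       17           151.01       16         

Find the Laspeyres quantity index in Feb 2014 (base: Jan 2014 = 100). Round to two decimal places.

Laspeyres quantity index uses base-period prices as weights.
ΣP(Jan 2014)·Q(Feb 2014) = 3093.94×5 + 315.96×9 + 164.09×16 = 15469.7 + 2843.64 + 2625.44 = 20938.78
ΣP(Jan 2014)·Q(Jan 2014) = 3093.94×6 + 315.96×10 + 164.09×17 = 18563.64 + 3159.6 + 2789.53 = 24512.77
Index = 20938.78 / 24512.77 × 100 = 85.4199

85.42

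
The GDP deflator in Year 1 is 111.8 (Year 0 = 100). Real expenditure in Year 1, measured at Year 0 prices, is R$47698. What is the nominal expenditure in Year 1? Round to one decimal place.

Nominal = Real × (Index/100) = 47698 × (111.8/100)
        = 47698 × 1.118 = 53326.3640

53326.4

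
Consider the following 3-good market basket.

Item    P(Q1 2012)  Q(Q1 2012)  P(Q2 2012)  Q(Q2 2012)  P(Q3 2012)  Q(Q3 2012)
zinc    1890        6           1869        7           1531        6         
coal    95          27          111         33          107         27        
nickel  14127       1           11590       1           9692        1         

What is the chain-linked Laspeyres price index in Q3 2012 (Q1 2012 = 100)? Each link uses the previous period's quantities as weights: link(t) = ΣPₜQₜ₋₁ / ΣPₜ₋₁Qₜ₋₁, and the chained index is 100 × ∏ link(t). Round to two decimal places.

Link Q1 2012→Q2 2012:
ΣP(Q2 2012)Q(Q1 2012) = 1869×6 + 111×27 + 11590×1 = 11214 + 2997 + 11590 = 25801
ΣP(Q1 2012)Q(Q1 2012) = 1890×6 + 95×27 + 14127×1 = 11340 + 2565 + 14127 = 28032
link = 25801/28032 = 0.920412
Link Q2 2012→Q3 2012:
ΣP(Q3 2012)Q(Q2 2012) = 1531×7 + 107×33 + 9692×1 = 10717 + 3531 + 9692 = 23940
ΣP(Q2 2012)Q(Q2 2012) = 1869×7 + 111×33 + 11590×1 = 13083 + 3663 + 11590 = 28336
link = 23940/28336 = 0.844862
Chained index = 100 × 0.920412 × 0.844862 = 77.7621

77.76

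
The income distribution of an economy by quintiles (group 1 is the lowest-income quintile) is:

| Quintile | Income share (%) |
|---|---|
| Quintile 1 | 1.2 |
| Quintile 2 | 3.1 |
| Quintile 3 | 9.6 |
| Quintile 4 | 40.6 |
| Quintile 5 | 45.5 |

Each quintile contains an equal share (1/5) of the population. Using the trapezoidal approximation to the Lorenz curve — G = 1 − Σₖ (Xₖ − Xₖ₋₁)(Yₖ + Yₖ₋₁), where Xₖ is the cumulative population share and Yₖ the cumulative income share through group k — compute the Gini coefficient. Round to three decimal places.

0.504

Cumulative income shares Yₖ: 0.0120, 0.0430, 0.1390, 0.5450, 1.0000
Σ (Xₖ−Xₖ₋₁)(Yₖ+Yₖ₋₁) = (1/5)(0.0120+0.0000) + (1/5)(0.0430+0.0120) + (1/5)(0.1390+0.0430) + (1/5)(0.5450+0.1390) + (1/5)(1.0000+0.5450)
  = 0.0024 + 0.0110 + 0.0364 + 0.1368 + 0.3090 = 0.4956
G = 1 − 0.4956 = 0.5044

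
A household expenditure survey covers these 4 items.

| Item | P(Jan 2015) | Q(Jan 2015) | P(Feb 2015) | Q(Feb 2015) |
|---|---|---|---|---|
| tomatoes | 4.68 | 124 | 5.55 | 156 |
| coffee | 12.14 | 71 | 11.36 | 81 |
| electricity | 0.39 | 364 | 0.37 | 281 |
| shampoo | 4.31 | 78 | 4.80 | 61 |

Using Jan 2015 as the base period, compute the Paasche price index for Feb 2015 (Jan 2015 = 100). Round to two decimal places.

104.64

Paasche price index uses current-period quantities as weights.
ΣP(Feb 2015)·Q(Feb 2015) = 5.55×156 + 11.36×81 + 0.37×281 + 4.80×61 = 865.8 + 920.16 + 103.97 + 292.8 = 2182.73
ΣP(Jan 2015)·Q(Feb 2015) = 4.68×156 + 12.14×81 + 0.39×281 + 4.31×61 = 730.08 + 983.34 + 109.59 + 262.91 = 2085.92
Index = 2182.73 / 2085.92 × 100 = 104.6411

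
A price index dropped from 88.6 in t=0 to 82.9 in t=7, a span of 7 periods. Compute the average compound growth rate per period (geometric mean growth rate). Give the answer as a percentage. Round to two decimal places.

-0.95%

Growth factor = (82.9/88.6)^(1/7) = (0.935666)^(1/7) = 0.990545
Growth rate = 0.990545 − 1 = -0.009455 = -0.9455%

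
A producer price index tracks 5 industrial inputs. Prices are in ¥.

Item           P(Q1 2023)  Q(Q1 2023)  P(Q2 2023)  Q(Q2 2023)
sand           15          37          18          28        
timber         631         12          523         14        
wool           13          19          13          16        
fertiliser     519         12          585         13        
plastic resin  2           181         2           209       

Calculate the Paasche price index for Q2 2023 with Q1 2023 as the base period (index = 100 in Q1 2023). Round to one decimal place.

Paasche price index uses current-period quantities as weights.
ΣP(Q2 2023)·Q(Q2 2023) = 18×28 + 523×14 + 13×16 + 585×13 + 2×209 = 504 + 7322 + 208 + 7605 + 418 = 16057
ΣP(Q1 2023)·Q(Q2 2023) = 15×28 + 631×14 + 13×16 + 519×13 + 2×209 = 420 + 8834 + 208 + 6747 + 418 = 16627
Index = 16057 / 16627 × 100 = 96.5718

96.6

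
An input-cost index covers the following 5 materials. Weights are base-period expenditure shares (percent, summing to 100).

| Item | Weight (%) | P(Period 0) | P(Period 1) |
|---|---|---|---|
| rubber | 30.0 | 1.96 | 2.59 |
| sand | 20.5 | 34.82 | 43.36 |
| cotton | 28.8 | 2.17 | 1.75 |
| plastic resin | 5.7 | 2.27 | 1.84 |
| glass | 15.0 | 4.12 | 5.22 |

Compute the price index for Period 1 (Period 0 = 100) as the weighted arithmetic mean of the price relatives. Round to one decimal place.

rubber: 30.0 × (2.59/1.96) = 30.0 × 1.321429 = 39.6429
sand: 20.5 × (43.36/34.82) = 20.5 × 1.245261 = 25.5279
cotton: 28.8 × (1.75/2.17) = 28.8 × 0.806452 = 23.2258
plastic resin: 5.7 × (1.84/2.27) = 5.7 × 0.810573 = 4.6203
glass: 15.0 × (5.22/4.12) = 15.0 × 1.266990 = 19.0049
Index = Σ wᵢ·(p₁ᵢ/p₀ᵢ) = 39.6429 + 25.5279 + 23.2258 + 4.6203 + 19.0049 = 112.0216

112.0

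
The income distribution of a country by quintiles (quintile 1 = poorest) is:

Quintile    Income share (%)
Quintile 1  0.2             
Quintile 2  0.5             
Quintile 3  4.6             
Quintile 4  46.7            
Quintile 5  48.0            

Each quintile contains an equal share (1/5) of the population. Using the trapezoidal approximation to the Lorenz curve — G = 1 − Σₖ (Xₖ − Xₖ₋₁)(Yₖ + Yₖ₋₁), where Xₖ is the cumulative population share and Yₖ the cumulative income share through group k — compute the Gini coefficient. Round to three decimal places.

Cumulative income shares Yₖ: 0.0020, 0.0070, 0.0530, 0.5200, 1.0000
Σ (Xₖ−Xₖ₋₁)(Yₖ+Yₖ₋₁) = (1/5)(0.0020+0.0000) + (1/5)(0.0070+0.0020) + (1/5)(0.0530+0.0070) + (1/5)(0.5200+0.0530) + (1/5)(1.0000+0.5200)
  = 0.0004 + 0.0018 + 0.0120 + 0.1146 + 0.3040 = 0.4328
G = 1 − 0.4328 = 0.5672

0.567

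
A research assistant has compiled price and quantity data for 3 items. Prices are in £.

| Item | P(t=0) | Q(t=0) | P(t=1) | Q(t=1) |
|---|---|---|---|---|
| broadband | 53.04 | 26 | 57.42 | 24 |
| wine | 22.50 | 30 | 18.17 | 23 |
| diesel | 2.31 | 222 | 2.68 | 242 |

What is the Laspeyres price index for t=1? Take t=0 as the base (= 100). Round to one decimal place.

102.6

Laspeyres price index uses base-period quantities as weights.
ΣP(t=1)·Q(t=0) = 57.42×26 + 18.17×30 + 2.68×222 = 1492.92 + 545.1 + 594.96 = 2632.98
ΣP(t=0)·Q(t=0) = 53.04×26 + 22.50×30 + 2.31×222 = 1379.04 + 675 + 512.82 = 2566.86
Index = 2632.98 / 2566.86 × 100 = 102.5759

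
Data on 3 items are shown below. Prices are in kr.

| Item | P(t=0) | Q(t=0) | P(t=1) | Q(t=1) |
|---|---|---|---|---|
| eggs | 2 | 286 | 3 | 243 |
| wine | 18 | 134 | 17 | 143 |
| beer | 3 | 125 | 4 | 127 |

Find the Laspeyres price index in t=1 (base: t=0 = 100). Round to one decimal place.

108.2

Laspeyres price index uses base-period quantities as weights.
ΣP(t=1)·Q(t=0) = 3×286 + 17×134 + 4×125 = 858 + 2278 + 500 = 3636
ΣP(t=0)·Q(t=0) = 2×286 + 18×134 + 3×125 = 572 + 2412 + 375 = 3359
Index = 3636 / 3359 × 100 = 108.2465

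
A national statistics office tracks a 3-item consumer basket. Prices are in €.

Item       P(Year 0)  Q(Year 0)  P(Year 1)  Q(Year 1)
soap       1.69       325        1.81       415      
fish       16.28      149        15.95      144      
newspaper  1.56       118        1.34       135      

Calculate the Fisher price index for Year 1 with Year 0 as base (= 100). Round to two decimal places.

Laspeyres component (base-period weights):
ΣP(Year 1)Q(Year 0) = 1.81×325 + 15.95×149 + 1.34×118 = 588.25 + 2376.55 + 158.12 = 3122.92
ΣP(Year 0)Q(Year 0) = 1.69×325 + 16.28×149 + 1.56×118 = 549.25 + 2425.72 + 184.08 = 3159.05
L = 3122.92 / 3159.05 × 100 = 98.8563
Paasche component (current-period weights):
ΣP(Year 1)Q(Year 1) = 1.81×415 + 15.95×144 + 1.34×135 = 751.15 + 2296.8 + 180.9 = 3228.85
ΣP(Year 0)Q(Year 1) = 1.69×415 + 16.28×144 + 1.56×135 = 701.35 + 2344.32 + 210.6 = 3256.27
P = 3228.85 / 3256.27 × 100 = 99.1579
Fisher = √(L × P) = √(98.8563 × 99.1579) = 99.0070

99.01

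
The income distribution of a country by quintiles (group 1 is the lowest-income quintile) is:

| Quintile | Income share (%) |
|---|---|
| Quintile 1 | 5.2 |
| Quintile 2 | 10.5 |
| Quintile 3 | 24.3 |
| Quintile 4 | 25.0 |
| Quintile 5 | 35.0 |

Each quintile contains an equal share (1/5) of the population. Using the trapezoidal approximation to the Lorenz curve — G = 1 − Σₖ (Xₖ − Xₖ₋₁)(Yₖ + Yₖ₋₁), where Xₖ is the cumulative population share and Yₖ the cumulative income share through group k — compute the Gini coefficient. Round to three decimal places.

0.296

Cumulative income shares Yₖ: 0.0520, 0.1570, 0.4000, 0.6500, 1.0000
Σ (Xₖ−Xₖ₋₁)(Yₖ+Yₖ₋₁) = (1/5)(0.0520+0.0000) + (1/5)(0.1570+0.0520) + (1/5)(0.4000+0.1570) + (1/5)(0.6500+0.4000) + (1/5)(1.0000+0.6500)
  = 0.0104 + 0.0418 + 0.1114 + 0.2100 + 0.3300 = 0.7036
G = 1 − 0.7036 = 0.2964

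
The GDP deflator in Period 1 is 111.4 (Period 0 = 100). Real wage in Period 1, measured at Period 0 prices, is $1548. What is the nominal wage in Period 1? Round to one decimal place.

1724.5

Nominal = Real × (Index/100) = 1548 × (111.4/100)
        = 1548 × 1.114 = 1724.4720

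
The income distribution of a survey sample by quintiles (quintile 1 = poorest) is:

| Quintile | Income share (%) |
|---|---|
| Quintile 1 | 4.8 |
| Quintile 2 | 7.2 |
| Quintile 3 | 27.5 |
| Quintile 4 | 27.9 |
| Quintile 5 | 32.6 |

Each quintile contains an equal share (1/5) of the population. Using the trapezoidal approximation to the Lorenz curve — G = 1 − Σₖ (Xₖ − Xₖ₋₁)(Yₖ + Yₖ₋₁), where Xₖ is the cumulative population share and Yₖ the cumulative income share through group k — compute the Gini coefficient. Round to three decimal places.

0.305

Cumulative income shares Yₖ: 0.0480, 0.1200, 0.3950, 0.6740, 1.0000
Σ (Xₖ−Xₖ₋₁)(Yₖ+Yₖ₋₁) = (1/5)(0.0480+0.0000) + (1/5)(0.1200+0.0480) + (1/5)(0.3950+0.1200) + (1/5)(0.6740+0.3950) + (1/5)(1.0000+0.6740)
  = 0.0096 + 0.0336 + 0.1030 + 0.2138 + 0.3348 = 0.6948
G = 1 − 0.6948 = 0.3052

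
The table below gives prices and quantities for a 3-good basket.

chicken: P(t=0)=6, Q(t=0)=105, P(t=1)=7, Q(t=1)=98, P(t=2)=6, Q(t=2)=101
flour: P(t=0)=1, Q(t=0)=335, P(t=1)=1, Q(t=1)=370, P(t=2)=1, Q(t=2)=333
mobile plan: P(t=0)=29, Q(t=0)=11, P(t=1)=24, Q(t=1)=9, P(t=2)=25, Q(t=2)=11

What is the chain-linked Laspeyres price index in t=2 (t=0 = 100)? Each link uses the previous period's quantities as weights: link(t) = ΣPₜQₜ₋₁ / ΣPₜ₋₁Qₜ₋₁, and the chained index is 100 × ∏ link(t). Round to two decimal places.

Link t=0→t=1:
ΣP(t=1)Q(t=0) = 7×105 + 1×335 + 24×11 = 735 + 335 + 264 = 1334
ΣP(t=0)Q(t=0) = 6×105 + 1×335 + 29×11 = 630 + 335 + 319 = 1284
link = 1334/1284 = 1.038941
Link t=1→t=2:
ΣP(t=2)Q(t=1) = 6×98 + 1×370 + 25×9 = 588 + 370 + 225 = 1183
ΣP(t=1)Q(t=1) = 7×98 + 1×370 + 24×9 = 686 + 370 + 216 = 1272
link = 1183/1272 = 0.930031
Chained index = 100 × 1.038941 × 0.930031 = 96.6248

96.62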